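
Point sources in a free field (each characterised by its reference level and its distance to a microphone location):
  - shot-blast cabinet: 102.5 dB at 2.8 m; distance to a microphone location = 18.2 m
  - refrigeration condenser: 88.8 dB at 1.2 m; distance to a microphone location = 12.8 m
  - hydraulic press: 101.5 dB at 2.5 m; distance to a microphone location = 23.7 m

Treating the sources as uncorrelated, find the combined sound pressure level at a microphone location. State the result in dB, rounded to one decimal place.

First find each source's level at the receiver (point-source: −20·log₁₀(r/r_ref)), then combine on an intensity basis.
shot-blast cabinet: 102.5 − 20·log₁₀(18.2/2.8) = 102.5 − 16.26 = 86.24 dB.
refrigeration condenser: 88.8 − 20·log₁₀(12.8/1.2) = 88.8 − 20.56 = 68.24 dB.
hydraulic press: 101.5 − 20·log₁₀(23.7/2.5) = 101.5 − 19.54 = 81.96 dB.
Σ 10^(L/10) = 5.847e+08 → L_total = 10·log₁₀(5.847e+08) = 87.67 dB.

87.7 dB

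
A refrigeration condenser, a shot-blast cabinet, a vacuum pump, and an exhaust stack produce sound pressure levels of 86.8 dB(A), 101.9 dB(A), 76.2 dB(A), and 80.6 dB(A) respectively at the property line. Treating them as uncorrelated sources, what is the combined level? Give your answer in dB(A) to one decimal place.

102.1 dB(A)

Incoherent sources combine by intensity addition: L_total = 10·log₁₀(Σ 10^(L_i/10)).
Σ 10^(L/10) = 10^(86.8/10) + 10^(101.9/10) + 10^(76.2/10) + 10^(80.6/10) = 1.612e+10.
L_total = 10·log₁₀(1.612e+10) = 102.07 dB(A).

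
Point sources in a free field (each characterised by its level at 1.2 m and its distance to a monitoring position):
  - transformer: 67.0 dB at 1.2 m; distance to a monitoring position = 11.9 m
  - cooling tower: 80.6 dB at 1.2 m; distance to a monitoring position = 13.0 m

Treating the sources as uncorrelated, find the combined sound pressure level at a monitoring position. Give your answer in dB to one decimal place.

60.1 dB

Apply inverse-square spreading to bring every level to the receiver, then sum 10^(L/10).
transformer: 67.0 − 20·log₁₀(11.9/1.2) = 67.0 − 19.93 = 47.07 dB.
cooling tower: 80.6 − 20·log₁₀(13.0/1.2) = 80.6 − 20.70 = 59.90 dB.
Σ 10^(L/10) = 1.029e+06 → L_total = 10·log₁₀(1.029e+06) = 60.13 dB.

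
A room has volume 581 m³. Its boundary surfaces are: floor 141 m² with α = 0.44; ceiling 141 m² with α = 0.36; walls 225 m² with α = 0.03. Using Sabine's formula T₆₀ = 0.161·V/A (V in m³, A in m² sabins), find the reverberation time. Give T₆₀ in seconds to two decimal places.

0.78 s

Total absorption A = 141·0.44 + 141·0.36 + 225·0.03 = 119.55 m² sabins.
T₆₀ = 0.161·V/A = 0.161·581/119.55 = 0.782 s.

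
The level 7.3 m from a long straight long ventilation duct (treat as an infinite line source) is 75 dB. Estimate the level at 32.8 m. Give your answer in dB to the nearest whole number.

68 dB

Line-source attenuation: ΔL = 10·log₁₀(r₂/r₁) = 10·log₁₀(32.8/7.3) = 6.526 dB.
L₂ = 75 − 10·log₁₀(32.8/7.3) = 75 − 6.526 = 68.47 dB.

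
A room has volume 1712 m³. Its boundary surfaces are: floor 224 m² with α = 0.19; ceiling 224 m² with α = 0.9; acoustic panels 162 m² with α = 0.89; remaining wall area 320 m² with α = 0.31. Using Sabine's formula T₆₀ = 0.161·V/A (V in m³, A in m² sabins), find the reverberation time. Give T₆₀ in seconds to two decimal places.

Total absorption A = 224·0.19 + 224·0.9 + 162·0.89 + 320·0.31 = 487.54 m² sabins.
T₆₀ = 0.161·V/A = 0.161·1712/487.54 = 0.565 s.

0.57 s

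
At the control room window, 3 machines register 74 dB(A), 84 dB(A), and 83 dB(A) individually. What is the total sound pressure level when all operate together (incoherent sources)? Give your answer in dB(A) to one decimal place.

For uncorrelated sources the intensities add, so convert each level to linear form, sum, and take 10·log₁₀ of the total.
Σ 10^(L/10) = 10^(74/10) + 10^(84/10) + 10^(83/10) = 4.758e+08.
L_total = 10·log₁₀(4.758e+08) = 86.77 dB(A).

86.8 dB(A)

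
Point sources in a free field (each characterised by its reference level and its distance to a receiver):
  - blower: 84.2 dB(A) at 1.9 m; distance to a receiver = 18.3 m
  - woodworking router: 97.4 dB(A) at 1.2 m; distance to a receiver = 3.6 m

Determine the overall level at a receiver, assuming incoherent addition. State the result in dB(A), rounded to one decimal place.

First find each source's level at the receiver (point-source: −20·log₁₀(r/r_ref)), then combine on an intensity basis.
blower: 84.2 − 20·log₁₀(18.3/1.9) = 84.2 − 19.67 = 64.53 dB(A).
woodworking router: 97.4 − 20·log₁₀(3.6/1.2) = 97.4 − 9.54 = 87.86 dB(A).
Σ 10^(L/10) = 6.134e+08 → L_total = 10·log₁₀(6.134e+08) = 87.88 dB(A).

87.9 dB(A)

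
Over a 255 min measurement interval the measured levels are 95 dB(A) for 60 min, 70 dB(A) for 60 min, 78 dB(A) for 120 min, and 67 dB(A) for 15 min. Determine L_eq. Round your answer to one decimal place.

Weight each interval's intensity by its duration and average over T = 255 min:
Σ tᵢ·10^(Lᵢ/10) = 60·10^(95/10) + 60·10^(70/10) + 120·10^(78/10) + 15·10^(67/10) = 1.980e+11.
L_eq = 10·log₁₀(1.980e+11/255) = 88.90 dB(A).

88.9 dB(A)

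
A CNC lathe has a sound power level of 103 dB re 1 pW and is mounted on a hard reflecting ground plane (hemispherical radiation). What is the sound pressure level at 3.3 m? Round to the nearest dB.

85 dB

The power spreads over a hemisphere of area 2π·r², so L_p = L_w − 10·log₁₀(2π·r²).
2π·r² = 68.42 m², 10·log₁₀ of that is 18.352 dB.
L_p = 103 − 18.352 = 84.65 dB.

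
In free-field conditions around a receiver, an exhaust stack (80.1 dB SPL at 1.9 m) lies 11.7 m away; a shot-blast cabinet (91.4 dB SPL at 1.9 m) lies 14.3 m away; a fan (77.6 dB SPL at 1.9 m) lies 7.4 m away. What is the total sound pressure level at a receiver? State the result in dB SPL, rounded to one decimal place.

74.9 dB SPL

Apply inverse-square spreading to bring every level to the receiver, then sum 10^(L/10).
exhaust stack: 80.1 − 20·log₁₀(11.7/1.9) = 80.1 − 15.79 = 64.31 dB SPL.
shot-blast cabinet: 91.4 − 20·log₁₀(14.3/1.9) = 91.4 − 17.53 = 73.87 dB SPL.
fan: 77.6 − 20·log₁₀(7.4/1.9) = 77.6 − 11.81 = 65.79 dB SPL.
Σ 10^(L/10) = 3.086e+07 → L_total = 10·log₁₀(3.086e+07) = 74.89 dB SPL.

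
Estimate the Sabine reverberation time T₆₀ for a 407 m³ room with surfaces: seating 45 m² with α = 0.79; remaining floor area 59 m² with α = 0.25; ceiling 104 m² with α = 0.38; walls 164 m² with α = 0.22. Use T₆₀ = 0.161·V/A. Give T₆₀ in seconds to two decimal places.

0.52 s

Summing Sᵢαᵢ: 45·0.79 + 59·0.25 + 104·0.38 + 164·0.22 = 125.90 m².
T₆₀ = 0.161 × 407 / 125.90 = 0.520 s.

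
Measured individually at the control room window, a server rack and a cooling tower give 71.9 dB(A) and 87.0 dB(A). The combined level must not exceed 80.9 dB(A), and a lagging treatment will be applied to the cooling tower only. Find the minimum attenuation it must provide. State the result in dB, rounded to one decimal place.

Fixed contribution from the other source: Σ 10^(L/10) = 10^(71.9/10) = 1.549e+07 (71.90 dB(A)).
To meet 80.9 dB(A) overall, the treated cooling tower may contribute at most 10^(80.9/10) − 1.549e+07 = 1.075e+08, i.e. 80.32 dB(A).
So the cooling tower must be reduced from 87.0 to 80.32 dB(A): IL = 6.68 dB.

6.7 dB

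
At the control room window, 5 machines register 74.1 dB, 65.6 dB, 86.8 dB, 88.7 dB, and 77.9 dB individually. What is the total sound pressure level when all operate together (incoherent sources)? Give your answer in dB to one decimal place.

Incoherent sources combine by intensity addition: L_total = 10·log₁₀(Σ 10^(L_i/10)).
Σ 10^(L/10) = 10^(74.1/10) + 10^(65.6/10) + 10^(86.8/10) + 10^(88.7/10) + 10^(77.9/10) = 1.311e+09.
L_total = 10·log₁₀(1.311e+09) = 91.18 dB.

91.2 dB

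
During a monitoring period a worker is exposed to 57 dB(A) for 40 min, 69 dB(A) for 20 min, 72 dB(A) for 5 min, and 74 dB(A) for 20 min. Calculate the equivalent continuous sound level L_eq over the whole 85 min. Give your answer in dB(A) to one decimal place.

The energy average is taken in the linear domain: L_eq = 10·log₁₀[(Σ tᵢ·10^(Lᵢ/10))/T], T = 85 min.
Σ tᵢ·10^(Lᵢ/10) = 40·10^(57/10) + 20·10^(69/10) + 5·10^(72/10) + 20·10^(74/10) = 7.605e+08.
L_eq = 10·log₁₀(7.605e+08/85) = 69.52 dB(A).

69.5 dB(A)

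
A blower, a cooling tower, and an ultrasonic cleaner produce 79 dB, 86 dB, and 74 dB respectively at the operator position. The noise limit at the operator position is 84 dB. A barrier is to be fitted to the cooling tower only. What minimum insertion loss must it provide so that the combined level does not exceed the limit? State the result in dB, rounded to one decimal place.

Fixed contribution from the other sources: Σ 10^(L/10) = 10^(79/10) + 10^(74/10) = 1.046e+08 (80.19 dB).
The limit corresponds to 10^(84/10) = 2.512e+08; subtracting the fixed part leaves 1.466e+08 for the cooling tower, i.e. 81.66 dB.
Required insertion loss = 86 − 81.66 = 4.34 dB.

4.3 dB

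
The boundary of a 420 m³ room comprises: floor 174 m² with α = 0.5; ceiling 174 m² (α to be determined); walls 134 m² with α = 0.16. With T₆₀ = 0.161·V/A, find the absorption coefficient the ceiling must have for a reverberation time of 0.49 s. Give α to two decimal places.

0.17

Required total absorption A = 0.161·420/0.49 = 138.00 m².
Absorption from the other surfaces = 174·0.5 + 134·0.16 = 108.44 m², so the ceiling must supply 29.56 m² over 174 m².
α = 29.56/174 = 0.170.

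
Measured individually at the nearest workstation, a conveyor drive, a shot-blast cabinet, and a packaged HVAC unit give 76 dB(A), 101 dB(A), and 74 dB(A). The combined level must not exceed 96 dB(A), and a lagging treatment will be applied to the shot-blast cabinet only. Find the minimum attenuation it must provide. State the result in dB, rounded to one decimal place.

5.1 dB

The untreated sources together contribute 10^(76/10) + 10^(74/10) = 6.493e+07, i.e. 78.12 dB(A).
To meet 96 dB(A) overall, the treated shot-blast cabinet may contribute at most 10^(96/10) − 6.493e+07 = 3.916e+09, i.e. 95.93 dB(A).
Required insertion loss = 101 − 95.93 = 5.07 dB.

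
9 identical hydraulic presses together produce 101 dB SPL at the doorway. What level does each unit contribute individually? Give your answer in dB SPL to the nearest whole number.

91 dB SPL

9 equal contributions raise the level by 10·log₁₀ 9 = 9.542 dB, so each unit alone gives 101 − 9.542.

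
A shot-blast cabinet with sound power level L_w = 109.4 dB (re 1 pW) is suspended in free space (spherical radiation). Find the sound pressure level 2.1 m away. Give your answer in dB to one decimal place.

The power spreads over a sphere of area 4π·r², so L_p = L_w − 10·log₁₀(4π·r²).
4π·r² = 55.42 m², 10·log₁₀ of that is 17.436 dB.
L_p = 109.4 − 17.436 = 91.96 dB.

92.0 dB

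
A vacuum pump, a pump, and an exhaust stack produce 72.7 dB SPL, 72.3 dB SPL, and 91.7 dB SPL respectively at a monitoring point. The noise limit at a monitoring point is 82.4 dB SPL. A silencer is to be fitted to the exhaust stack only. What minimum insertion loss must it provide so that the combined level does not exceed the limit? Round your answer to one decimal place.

Everything except the exhaust stack sums to 10^(72.7/10) + 10^(72.3/10) = 3.560e+07 in linear terms, 75.51 dB SPL.
To meet 82.4 dB SPL overall, the treated exhaust stack may contribute at most 10^(82.4/10) − 3.560e+07 = 1.382e+08, i.e. 81.40 dB SPL.
So the exhaust stack must be reduced from 91.7 to 81.40 dB SPL: IL = 10.30 dB.

10.3 dB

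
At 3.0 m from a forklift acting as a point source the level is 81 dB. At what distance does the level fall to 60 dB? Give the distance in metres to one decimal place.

The 21.0 dB drop corresponds to a distance ratio of 10^(21.0/20) for a point source.
r₂ = 3.0·10^((81−60)/20) = 3.0·10^(21.0/20) = 33.66 m.

33.7 m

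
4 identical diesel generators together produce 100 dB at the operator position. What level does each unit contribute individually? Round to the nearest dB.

94 dB

Dividing the total intensity by 4 lowers the level by 10·log₁₀ 4 = 6.021 dB: L₁ = 100 − 6.021.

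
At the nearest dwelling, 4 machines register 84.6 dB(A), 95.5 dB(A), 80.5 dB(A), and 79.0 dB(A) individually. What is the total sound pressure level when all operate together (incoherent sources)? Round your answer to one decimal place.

96.1 dB(A)

Incoherent sources combine by intensity addition: L_total = 10·log₁₀(Σ 10^(L_i/10)).
Σ 10^(L/10) = 10^(84.6/10) + 10^(95.5/10) + 10^(80.5/10) + 10^(79.0/10) = 4.028e+09.
L_total = 10·log₁₀(4.028e+09) = 96.05 dB(A).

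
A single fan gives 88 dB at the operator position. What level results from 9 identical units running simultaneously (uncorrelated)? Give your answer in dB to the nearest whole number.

98 dB

N identical incoherent sources raise the level by 10·log₁₀ N.
L_total = 88 + 10·log₁₀(9) = 88 + 9.542 = 97.54 dB.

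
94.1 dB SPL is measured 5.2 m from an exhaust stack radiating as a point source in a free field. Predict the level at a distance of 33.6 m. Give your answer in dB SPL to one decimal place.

For a point source, L₂ = L₁ − 20·log₁₀(r₂/r₁).
L₂ = 94.1 − 20·log₁₀(33.6/5.2) = 94.1 − 16.207 = 77.89 dB SPL.

77.9 dB SPL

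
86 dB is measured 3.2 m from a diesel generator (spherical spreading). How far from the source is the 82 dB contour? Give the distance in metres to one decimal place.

For a point source L₁ − L₂ = 20·log₁₀(r₂/r₁), so r₂ = r₁·10^((L₁−L₂)/20).
r₂ = 3.2·10^((86−82)/20) = 3.2·10^(4.0/20) = 5.07 m.

5.1 m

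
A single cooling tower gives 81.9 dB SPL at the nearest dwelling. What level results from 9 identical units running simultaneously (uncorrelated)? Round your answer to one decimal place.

91.4 dB SPL

With 9 equal, uncorrelated contributions the intensity is 9× that of one unit, giving a rise of 10·log₁₀ 9.
L_total = 81.9 + 10·log₁₀(9) = 81.9 + 9.542 = 91.44 dB SPL.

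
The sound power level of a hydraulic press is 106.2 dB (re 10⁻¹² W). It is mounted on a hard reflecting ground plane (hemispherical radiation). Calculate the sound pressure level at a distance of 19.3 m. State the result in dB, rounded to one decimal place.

The power spreads over a hemisphere of area 2π·r², so L_p = L_w − 10·log₁₀(2π·r²).
2π·r² = 2340 m², 10·log₁₀ of that is 33.693 dB.
L_p = 106.2 − 33.693 = 72.51 dB.

72.5 dB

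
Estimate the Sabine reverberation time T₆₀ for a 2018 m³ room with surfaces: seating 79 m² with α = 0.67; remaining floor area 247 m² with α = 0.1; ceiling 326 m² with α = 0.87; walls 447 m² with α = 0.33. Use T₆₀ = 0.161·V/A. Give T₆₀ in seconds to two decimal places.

0.64 s

Total absorption A = 79·0.67 + 247·0.1 + 326·0.87 + 447·0.33 = 508.76 m² sabins.
T₆₀ = 0.161 × 2018 / 508.76 = 0.639 s.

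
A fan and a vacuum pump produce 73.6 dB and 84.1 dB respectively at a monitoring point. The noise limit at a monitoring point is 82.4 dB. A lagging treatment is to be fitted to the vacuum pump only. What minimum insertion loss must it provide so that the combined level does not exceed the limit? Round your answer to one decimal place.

2.3 dB

The untreated sources together contribute 10^(73.6/10) = 2.291e+07, i.e. 73.60 dB.
To meet 82.4 dB overall, the treated vacuum pump may contribute at most 10^(82.4/10) − 2.291e+07 = 1.509e+08, i.e. 81.79 dB.
Required insertion loss = 84.1 − 81.79 = 2.31 dB.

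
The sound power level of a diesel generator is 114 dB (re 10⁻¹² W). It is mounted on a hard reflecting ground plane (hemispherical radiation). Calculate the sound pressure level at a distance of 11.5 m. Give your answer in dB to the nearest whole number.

The power spreads over a hemisphere of area 2π·r², so L_p = L_w − 10·log₁₀(2π·r²).
2π·r² = 831 m², 10·log₁₀ of that is 29.196 dB.
L_p = 114 − 29.196 = 84.80 dB.

85 dB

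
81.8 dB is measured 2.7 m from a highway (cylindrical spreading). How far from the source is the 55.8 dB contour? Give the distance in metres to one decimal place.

Line-source spreading drops the level by 10·log₁₀(r₂/r₁); inverting, r₂/r₁ = 10^(ΔL/10).
r₂ = 2.7·10^((81.8−55.8)/10) = 2.7·10^(26.0/10) = 1074.89 m.

1074.9 m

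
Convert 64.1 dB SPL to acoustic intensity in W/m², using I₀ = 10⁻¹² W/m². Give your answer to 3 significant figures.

L = 10·log₁₀(I/I₀) ⇒ I = I₀·10^(L/10) = 10⁻¹² × 10^6.41.

2.57e-06 W/m²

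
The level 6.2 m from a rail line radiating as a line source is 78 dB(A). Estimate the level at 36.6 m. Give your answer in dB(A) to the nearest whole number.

For a line source, L₂ = L₁ − 10·log₁₀(r₂/r₁).
L₂ = 78 − 10·log₁₀(36.6/6.2) = 78 − 7.711 = 70.29 dB(A).

70 dB(A)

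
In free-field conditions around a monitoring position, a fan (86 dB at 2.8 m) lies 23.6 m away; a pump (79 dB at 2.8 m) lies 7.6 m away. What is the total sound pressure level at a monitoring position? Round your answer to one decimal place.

Apply inverse-square spreading to bring every level to the receiver, then sum 10^(L/10).
fan: 86 − 20·log₁₀(23.6/2.8) = 86 − 18.52 = 67.48 dB.
pump: 79 − 20·log₁₀(7.6/2.8) = 79 − 8.67 = 70.33 dB.
Σ 10^(L/10) = 1.639e+07 → L_total = 10·log₁₀(1.639e+07) = 72.14 dB.

72.1 dB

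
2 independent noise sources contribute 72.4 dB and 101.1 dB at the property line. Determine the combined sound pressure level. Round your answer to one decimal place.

Incoherent sources combine by intensity addition: L_total = 10·log₁₀(Σ 10^(L_i/10)).
Σ 10^(L/10) = 10^(72.4/10) + 10^(101.1/10) = 1.290e+10.
L_total = 10·log₁₀(1.290e+10) = 101.11 dB.

101.1 dB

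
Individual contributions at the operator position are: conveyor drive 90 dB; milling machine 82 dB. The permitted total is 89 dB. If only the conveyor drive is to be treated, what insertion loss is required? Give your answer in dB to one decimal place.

2.0 dB

Fixed contribution from the other source: Σ 10^(L/10) = 10^(82/10) = 1.585e+08 (82.00 dB).
The limit corresponds to 10^(89/10) = 7.943e+08; subtracting the fixed part leaves 6.358e+08 for the conveyor drive, i.e. 88.03 dB.
So the conveyor drive must be reduced from 90 to 88.03 dB: IL = 1.97 dB.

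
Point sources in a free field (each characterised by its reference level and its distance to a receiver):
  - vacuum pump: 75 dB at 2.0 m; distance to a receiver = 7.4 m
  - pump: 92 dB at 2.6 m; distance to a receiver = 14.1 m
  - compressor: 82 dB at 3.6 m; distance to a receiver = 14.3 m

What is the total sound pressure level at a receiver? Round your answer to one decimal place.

Propagate each source to the receiver with L = L_ref − 20·log₁₀(r/r_ref), then add intensities.
vacuum pump: 75 − 20·log₁₀(7.4/2.0) = 75 − 11.36 = 63.64 dB.
pump: 92 − 20·log₁₀(14.1/2.6) = 92 − 14.68 = 77.32 dB.
compressor: 82 − 20·log₁₀(14.3/3.6) = 82 − 11.98 = 70.02 dB.
Σ 10^(L/10) = 6.624e+07 → L_total = 10·log₁₀(6.624e+07) = 78.21 dB.

78.2 dB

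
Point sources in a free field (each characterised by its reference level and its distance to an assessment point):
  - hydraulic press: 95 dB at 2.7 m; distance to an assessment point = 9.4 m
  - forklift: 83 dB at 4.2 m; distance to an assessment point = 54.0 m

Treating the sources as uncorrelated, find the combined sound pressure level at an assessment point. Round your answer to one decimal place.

84.2 dB

Apply inverse-square spreading to bring every level to the receiver, then sum 10^(L/10).
hydraulic press: 95 − 20·log₁₀(9.4/2.7) = 95 − 10.84 = 84.16 dB.
forklift: 83 − 20·log₁₀(54.0/4.2) = 83 − 22.18 = 60.82 dB.
Σ 10^(L/10) = 2.621e+08 → L_total = 10·log₁₀(2.621e+08) = 84.18 dB.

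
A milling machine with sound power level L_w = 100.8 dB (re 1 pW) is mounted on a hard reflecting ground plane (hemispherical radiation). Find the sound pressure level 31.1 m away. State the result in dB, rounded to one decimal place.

63.0 dB

Free-field hemispherical radiation: L_p = L_w − 10·log₁₀(2π·r²), r = 31.1 m.
2π·r² = 6077 m², 10·log₁₀ of that is 37.837 dB.
L_p = 100.8 − 37.837 = 62.96 dB.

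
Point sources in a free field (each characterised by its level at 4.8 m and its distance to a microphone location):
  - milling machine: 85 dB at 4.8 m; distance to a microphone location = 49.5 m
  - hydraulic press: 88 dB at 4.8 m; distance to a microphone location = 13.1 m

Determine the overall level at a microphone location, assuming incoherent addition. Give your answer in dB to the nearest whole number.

Apply inverse-square spreading to bring every level to the receiver, then sum 10^(L/10).
milling machine: 85 − 20·log₁₀(49.5/4.8) = 85 − 20.27 = 64.73 dB.
hydraulic press: 88 − 20·log₁₀(13.1/4.8) = 88 − 8.72 = 79.28 dB.
Σ 10^(L/10) = 8.768e+07 → L_total = 10·log₁₀(8.768e+07) = 79.43 dB.

79 dB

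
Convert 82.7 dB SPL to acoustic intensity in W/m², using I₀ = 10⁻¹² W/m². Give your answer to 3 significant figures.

0.000186 W/m²

I = I₀·10^(L/10) = 10⁻¹² × 10^(82.7/10) = 10^(-3.730).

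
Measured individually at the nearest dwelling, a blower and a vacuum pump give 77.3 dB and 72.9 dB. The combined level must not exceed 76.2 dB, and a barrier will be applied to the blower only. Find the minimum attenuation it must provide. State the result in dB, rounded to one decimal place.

3.8 dB

The untreated sources together contribute 10^(72.9/10) = 1.950e+07, i.e. 72.90 dB.
To meet 76.2 dB overall, the treated blower may contribute at most 10^(76.2/10) − 1.950e+07 = 2.219e+07, i.e. 73.46 dB.
Required insertion loss = 77.3 − 73.46 = 3.84 dB.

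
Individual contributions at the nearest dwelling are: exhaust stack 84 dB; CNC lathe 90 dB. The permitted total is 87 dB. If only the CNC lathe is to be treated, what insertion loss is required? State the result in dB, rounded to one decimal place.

6.0 dB

Fixed contribution from the other source: Σ 10^(L/10) = 10^(84/10) = 2.512e+08 (84.00 dB).
To meet 87 dB overall, the treated CNC lathe may contribute at most 10^(87/10) − 2.512e+08 = 2.500e+08, i.e. 83.98 dB.
Required insertion loss = 90 − 83.98 = 6.02 dB.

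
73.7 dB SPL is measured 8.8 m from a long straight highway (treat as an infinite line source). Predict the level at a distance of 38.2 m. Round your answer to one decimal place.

Line-source attenuation: ΔL = 10·log₁₀(r₂/r₁) = 10·log₁₀(38.2/8.8) = 6.376 dB.
L₂ = 73.7 − 10·log₁₀(38.2/8.8) = 73.7 − 6.376 = 67.32 dB SPL.

67.3 dB SPL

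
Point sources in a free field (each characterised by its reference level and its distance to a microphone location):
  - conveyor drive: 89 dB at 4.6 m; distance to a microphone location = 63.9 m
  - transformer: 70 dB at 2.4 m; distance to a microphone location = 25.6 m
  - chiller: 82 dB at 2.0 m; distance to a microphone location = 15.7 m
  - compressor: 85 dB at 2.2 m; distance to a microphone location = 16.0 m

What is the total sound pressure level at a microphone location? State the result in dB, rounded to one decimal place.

71.1 dB

Propagate each source to the receiver with L = L_ref − 20·log₁₀(r/r_ref), then add intensities.
conveyor drive: 89 − 20·log₁₀(63.9/4.6) = 89 − 22.85 = 66.15 dB.
transformer: 70 − 20·log₁₀(25.6/2.4) = 70 − 20.56 = 49.44 dB.
chiller: 82 − 20·log₁₀(15.7/2.0) = 82 − 17.90 = 64.10 dB.
compressor: 85 − 20·log₁₀(16.0/2.2) = 85 − 17.23 = 67.77 dB.
Σ 10^(L/10) = 1.275e+07 → L_total = 10·log₁₀(1.275e+07) = 71.06 dB.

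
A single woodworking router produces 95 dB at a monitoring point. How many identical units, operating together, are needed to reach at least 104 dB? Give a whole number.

N identical sources give L₁ + 10·log₁₀ N, so require 10·log₁₀ N ≥ 104 − 95 = 9.0 dB.
N ≥ 10^(9.0/10) = 7.943, so N = 8.

8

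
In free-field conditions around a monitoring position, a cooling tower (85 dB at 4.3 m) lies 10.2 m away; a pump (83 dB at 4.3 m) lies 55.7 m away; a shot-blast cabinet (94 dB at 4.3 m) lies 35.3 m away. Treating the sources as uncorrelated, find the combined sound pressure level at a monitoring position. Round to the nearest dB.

80 dB

First find each source's level at the receiver (point-source: −20·log₁₀(r/r_ref)), then combine on an intensity basis.
cooling tower: 85 − 20·log₁₀(10.2/4.3) = 85 − 7.50 = 77.50 dB.
pump: 83 − 20·log₁₀(55.7/4.3) = 83 − 22.25 = 60.75 dB.
shot-blast cabinet: 94 − 20·log₁₀(35.3/4.3) = 94 − 18.29 = 75.71 dB.
Σ 10^(L/10) = 9.466e+07 → L_total = 10·log₁₀(9.466e+07) = 79.76 dB.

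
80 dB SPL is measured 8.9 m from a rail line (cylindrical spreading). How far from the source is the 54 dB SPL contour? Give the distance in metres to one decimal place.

3543.2 m

The 26.0 dB drop corresponds to a distance ratio of 10^(26.0/10) for a line source.
r₂ = 8.9·10^((80−54)/10) = 8.9·10^(26.0/10) = 3543.15 m.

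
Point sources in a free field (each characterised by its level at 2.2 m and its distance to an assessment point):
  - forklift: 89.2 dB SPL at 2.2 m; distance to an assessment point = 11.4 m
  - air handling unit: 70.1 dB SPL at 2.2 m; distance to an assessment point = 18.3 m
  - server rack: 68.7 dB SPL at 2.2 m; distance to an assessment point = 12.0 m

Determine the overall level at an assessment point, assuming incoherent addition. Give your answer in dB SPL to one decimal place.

Propagate each source to the receiver with L = L_ref − 20·log₁₀(r/r_ref), then add intensities.
forklift: 89.2 − 20·log₁₀(11.4/2.2) = 89.2 − 14.29 = 74.91 dB SPL.
air handling unit: 70.1 − 20·log₁₀(18.3/2.2) = 70.1 − 18.40 = 51.70 dB SPL.
server rack: 68.7 − 20·log₁₀(12.0/2.2) = 68.7 − 14.74 = 53.96 dB SPL.
Σ 10^(L/10) = 3.137e+07 → L_total = 10·log₁₀(3.137e+07) = 74.97 dB SPL.

75.0 dB SPL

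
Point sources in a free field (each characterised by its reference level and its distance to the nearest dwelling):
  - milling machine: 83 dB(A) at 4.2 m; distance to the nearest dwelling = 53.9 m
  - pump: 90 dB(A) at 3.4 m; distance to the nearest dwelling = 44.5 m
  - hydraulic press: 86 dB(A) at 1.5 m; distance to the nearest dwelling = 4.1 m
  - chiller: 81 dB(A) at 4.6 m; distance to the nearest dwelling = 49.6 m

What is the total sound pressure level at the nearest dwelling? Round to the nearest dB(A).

First find each source's level at the receiver (point-source: −20·log₁₀(r/r_ref)), then combine on an intensity basis.
milling machine: 83 − 20·log₁₀(53.9/4.2) = 83 − 22.17 = 60.83 dB(A).
pump: 90 − 20·log₁₀(44.5/3.4) = 90 − 22.34 = 67.66 dB(A).
hydraulic press: 86 − 20·log₁₀(4.1/1.5) = 86 − 8.73 = 77.27 dB(A).
chiller: 81 − 20·log₁₀(49.6/4.6) = 81 − 20.65 = 60.35 dB(A).
Σ 10^(L/10) = 6.142e+07 → L_total = 10·log₁₀(6.142e+07) = 77.88 dB(A).

78 dB(A)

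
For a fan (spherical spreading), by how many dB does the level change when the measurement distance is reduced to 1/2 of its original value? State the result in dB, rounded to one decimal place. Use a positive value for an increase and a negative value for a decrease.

Point-source spreading: ΔL = −20·log₁₀(r₂/r₁).
ΔL = −20·log₁₀(0.5) = +6.02 dB.

+6.0 dB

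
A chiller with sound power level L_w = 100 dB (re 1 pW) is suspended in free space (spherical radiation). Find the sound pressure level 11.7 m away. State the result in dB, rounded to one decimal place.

67.6 dB

The power spreads over a sphere of area 4π·r², so L_p = L_w − 10·log₁₀(4π·r²).
4π·r² = 1720 m², 10·log₁₀ of that is 32.356 dB.
L_p = 100 − 32.356 = 67.64 dB.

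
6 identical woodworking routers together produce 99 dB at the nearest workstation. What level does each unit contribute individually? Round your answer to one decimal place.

91.2 dB

Dividing the total intensity by 6 lowers the level by 10·log₁₀ 6 = 7.782 dB: L₁ = 99 − 7.782.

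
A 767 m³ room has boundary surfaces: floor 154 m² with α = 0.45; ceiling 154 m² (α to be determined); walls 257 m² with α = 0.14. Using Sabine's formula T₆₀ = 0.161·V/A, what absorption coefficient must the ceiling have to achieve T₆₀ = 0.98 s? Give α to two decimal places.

0.13

Required total absorption A = 0.161·767/0.98 = 126.01 m².
Absorption from the other surfaces = 154·0.45 + 257·0.14 = 105.28 m², so the ceiling must supply 20.73 m² over 154 m².
α = 20.73/154 = 0.135.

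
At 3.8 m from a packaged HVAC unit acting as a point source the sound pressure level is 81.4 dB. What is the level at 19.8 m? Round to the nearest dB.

Spherical spreading from a point source gives a 20·log₁₀(r₂/r₁) drop.
L₂ = 81.4 − 20·log₁₀(19.8/3.8) = 81.4 − 14.338 = 67.06 dB.

67 dB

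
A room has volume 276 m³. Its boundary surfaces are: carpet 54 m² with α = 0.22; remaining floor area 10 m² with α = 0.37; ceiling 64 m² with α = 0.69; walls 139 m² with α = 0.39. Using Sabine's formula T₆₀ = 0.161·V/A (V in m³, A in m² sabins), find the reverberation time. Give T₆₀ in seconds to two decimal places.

Summing Sᵢαᵢ: 54·0.22 + 10·0.37 + 64·0.69 + 139·0.39 = 113.95 m².
T₆₀ = 0.161 × 276 / 113.95 = 0.390 s.

0.39 s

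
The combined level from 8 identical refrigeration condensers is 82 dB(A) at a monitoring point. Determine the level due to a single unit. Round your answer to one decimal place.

73.0 dB(A)

8 equal contributions raise the level by 10·log₁₀ 8 = 9.031 dB, so each unit alone gives 82 − 9.031.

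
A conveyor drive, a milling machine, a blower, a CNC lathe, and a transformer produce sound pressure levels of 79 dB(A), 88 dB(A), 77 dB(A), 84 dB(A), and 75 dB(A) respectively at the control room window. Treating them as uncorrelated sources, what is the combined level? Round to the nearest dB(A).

For uncorrelated sources the intensities add, so convert each level to linear form, sum, and take 10·log₁₀ of the total.
Σ 10^(L/10) = 10^(79/10) + 10^(88/10) + 10^(77/10) + 10^(84/10) + 10^(75/10) = 1.043e+09.
L_total = 10·log₁₀(1.043e+09) = 90.18 dB(A).

90 dB(A)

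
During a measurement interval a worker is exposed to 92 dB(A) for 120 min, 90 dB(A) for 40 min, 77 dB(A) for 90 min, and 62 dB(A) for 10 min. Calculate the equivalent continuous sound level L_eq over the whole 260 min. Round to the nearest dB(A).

L_eq = 10·log₁₀[(1/T)·Σ tᵢ·10^(Lᵢ/10)] with T = 260 min.
Σ tᵢ·10^(Lᵢ/10) = 120·10^(92/10) + 40·10^(90/10) + 90·10^(77/10) + 10·10^(62/10) = 2.347e+11.
L_eq = 10·log₁₀(2.347e+11/260) = 89.56 dB(A).

90 dB(A)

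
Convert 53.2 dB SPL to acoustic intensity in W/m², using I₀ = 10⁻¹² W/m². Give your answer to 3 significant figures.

L = 10·log₁₀(I/I₀) ⇒ I = I₀·10^(L/10) = 10⁻¹² × 10^5.32.

2.09e-07 W/m²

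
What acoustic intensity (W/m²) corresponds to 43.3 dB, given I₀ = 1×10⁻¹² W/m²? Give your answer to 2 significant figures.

2.1e-08 W/m²

L = 10·log₁₀(I/I₀) ⇒ I = I₀·10^(L/10) = 10⁻¹² × 10^4.33.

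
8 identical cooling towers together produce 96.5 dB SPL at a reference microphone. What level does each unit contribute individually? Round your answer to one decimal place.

Dividing the total intensity by 8 lowers the level by 10·log₁₀ 8 = 9.031 dB: L₁ = 96.5 − 9.031.

87.5 dB SPL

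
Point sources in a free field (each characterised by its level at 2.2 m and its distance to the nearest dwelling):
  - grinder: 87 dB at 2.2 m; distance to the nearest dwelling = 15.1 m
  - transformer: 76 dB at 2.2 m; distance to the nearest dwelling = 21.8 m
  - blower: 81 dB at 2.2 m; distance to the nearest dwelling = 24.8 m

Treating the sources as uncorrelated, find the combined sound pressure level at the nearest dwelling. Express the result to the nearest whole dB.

71 dB

Apply inverse-square spreading to bring every level to the receiver, then sum 10^(L/10).
grinder: 87 − 20·log₁₀(15.1/2.2) = 87 − 16.73 = 70.27 dB.
transformer: 76 − 20·log₁₀(21.8/2.2) = 76 − 19.92 = 56.08 dB.
blower: 81 − 20·log₁₀(24.8/2.2) = 81 − 21.04 = 59.96 dB.
Σ 10^(L/10) = 1.203e+07 → L_total = 10·log₁₀(1.203e+07) = 70.80 dB.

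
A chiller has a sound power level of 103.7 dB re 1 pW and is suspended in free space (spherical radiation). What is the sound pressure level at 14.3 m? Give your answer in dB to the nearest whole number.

The power spreads over a sphere of area 4π·r², so L_p = L_w − 10·log₁₀(4π·r²).
4π·r² = 2570 m², 10·log₁₀ of that is 34.099 dB.
L_p = 103.7 − 34.099 = 69.60 dB.

70 dB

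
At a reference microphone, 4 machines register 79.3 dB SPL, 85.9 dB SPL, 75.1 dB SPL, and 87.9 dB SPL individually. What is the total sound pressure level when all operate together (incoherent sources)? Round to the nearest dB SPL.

91 dB SPL

Incoherent sources combine by intensity addition: L_total = 10·log₁₀(Σ 10^(L_i/10)).
Σ 10^(L/10) = 10^(79.3/10) + 10^(85.9/10) + 10^(75.1/10) + 10^(87.9/10) = 1.123e+09.
L_total = 10·log₁₀(1.123e+09) = 90.50 dB SPL.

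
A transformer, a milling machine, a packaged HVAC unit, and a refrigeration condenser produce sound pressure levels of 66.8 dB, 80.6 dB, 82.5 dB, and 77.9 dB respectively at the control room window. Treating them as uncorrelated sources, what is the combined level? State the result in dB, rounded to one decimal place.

For uncorrelated sources the intensities add, so convert each level to linear form, sum, and take 10·log₁₀ of the total.
Σ 10^(L/10) = 10^(66.8/10) + 10^(80.6/10) + 10^(82.5/10) + 10^(77.9/10) = 3.591e+08.
L_total = 10·log₁₀(3.591e+08) = 85.55 dB.

85.6 dB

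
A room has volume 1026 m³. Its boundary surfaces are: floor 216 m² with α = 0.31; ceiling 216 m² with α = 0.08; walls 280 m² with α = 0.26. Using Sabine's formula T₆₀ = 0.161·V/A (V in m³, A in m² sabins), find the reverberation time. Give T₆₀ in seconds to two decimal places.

Summing Sᵢαᵢ: 216·0.31 + 216·0.08 + 280·0.26 = 157.04 m².
T₆₀ = 0.161·V/A = 0.161·1026/157.04 = 1.052 s.

1.05 s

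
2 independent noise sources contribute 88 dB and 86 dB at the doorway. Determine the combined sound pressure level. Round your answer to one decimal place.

For uncorrelated sources the intensities add, so convert each level to linear form, sum, and take 10·log₁₀ of the total.
Σ 10^(L/10) = 10^(88/10) + 10^(86/10) = 1.029e+09.
L_total = 10·log₁₀(1.029e+09) = 90.12 dB.

90.1 dB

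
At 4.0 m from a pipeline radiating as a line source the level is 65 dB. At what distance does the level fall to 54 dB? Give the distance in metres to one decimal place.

50.4 m

The 11.0 dB drop corresponds to a distance ratio of 10^(11.0/10) for a line source.
r₂ = 4.0·10^((65−54)/10) = 4.0·10^(11.0/10) = 50.36 m.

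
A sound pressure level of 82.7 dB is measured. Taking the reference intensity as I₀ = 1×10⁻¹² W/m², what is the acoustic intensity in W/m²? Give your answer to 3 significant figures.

I = I₀·10^(L/10) = 10⁻¹² × 10^(82.7/10) = 10^(-3.730).

0.000186 W/m²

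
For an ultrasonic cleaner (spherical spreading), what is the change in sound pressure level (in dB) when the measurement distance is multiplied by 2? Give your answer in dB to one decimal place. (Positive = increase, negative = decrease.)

With spherical spreading the level changes by −20·log₁₀(r₂/r₁).
ΔL = −20·log₁₀(2) = -6.02 dB.

-6.0 dB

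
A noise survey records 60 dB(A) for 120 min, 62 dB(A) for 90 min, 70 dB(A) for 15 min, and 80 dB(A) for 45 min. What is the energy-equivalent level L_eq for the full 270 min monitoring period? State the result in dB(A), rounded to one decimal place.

72.6 dB(A)

The energy average is taken in the linear domain: L_eq = 10·log₁₀[(Σ tᵢ·10^(Lᵢ/10))/T], T = 270 min.
Σ tᵢ·10^(Lᵢ/10) = 120·10^(60/10) + 90·10^(62/10) + 15·10^(70/10) + 45·10^(80/10) = 4.913e+09.
L_eq = 10·log₁₀(4.913e+09/270) = 72.60 dB(A).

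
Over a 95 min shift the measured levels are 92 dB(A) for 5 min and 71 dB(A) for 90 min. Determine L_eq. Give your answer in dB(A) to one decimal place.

The energy average is taken in the linear domain: L_eq = 10·log₁₀[(Σ tᵢ·10^(Lᵢ/10))/T], T = 95 min.
Σ tᵢ·10^(Lᵢ/10) = 5·10^(92/10) + 90·10^(71/10) = 9.057e+09.
L_eq = 10·log₁₀(9.057e+09/95) = 79.79 dB(A).

79.8 dB(A)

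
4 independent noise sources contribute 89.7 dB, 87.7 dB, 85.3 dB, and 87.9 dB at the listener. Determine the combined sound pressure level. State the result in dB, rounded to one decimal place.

93.9 dB

For uncorrelated sources the intensities add, so convert each level to linear form, sum, and take 10·log₁₀ of the total.
Σ 10^(L/10) = 10^(89.7/10) + 10^(87.7/10) + 10^(85.3/10) + 10^(87.9/10) = 2.478e+09.
L_total = 10·log₁₀(2.478e+09) = 93.94 dB.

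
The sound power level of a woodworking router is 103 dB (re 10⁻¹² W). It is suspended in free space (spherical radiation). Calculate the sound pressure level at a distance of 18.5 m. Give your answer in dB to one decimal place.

66.7 dB

The power spreads over a sphere of area 4π·r², so L_p = L_w − 10·log₁₀(4π·r²).
4π·r² = 4301 m², 10·log₁₀ of that is 36.336 dB.
L_p = 103 − 36.336 = 66.66 dB.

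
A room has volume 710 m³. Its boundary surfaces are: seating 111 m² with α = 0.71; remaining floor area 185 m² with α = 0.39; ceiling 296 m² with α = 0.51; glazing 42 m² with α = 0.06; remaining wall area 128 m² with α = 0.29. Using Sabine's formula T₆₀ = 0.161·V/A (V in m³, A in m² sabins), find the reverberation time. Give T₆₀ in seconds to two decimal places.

A = Σ Sᵢαᵢ = 111·0.71 + 185·0.39 + 296·0.51 + 42·0.06 + 128·0.29 = 341.56 m².
T₆₀ = 0.161 × 710 / 341.56 = 0.335 s.

0.33 s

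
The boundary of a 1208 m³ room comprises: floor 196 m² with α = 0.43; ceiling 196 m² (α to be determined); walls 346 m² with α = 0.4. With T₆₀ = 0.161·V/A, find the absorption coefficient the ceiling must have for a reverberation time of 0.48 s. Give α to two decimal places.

Required total absorption A = 0.161·1208/0.48 = 405.18 m².
Absorption from the other surfaces = 196·0.43 + 346·0.4 = 222.68 m², so the ceiling must supply 182.50 m² over 196 m².
α = 182.50/196 = 0.931.

0.93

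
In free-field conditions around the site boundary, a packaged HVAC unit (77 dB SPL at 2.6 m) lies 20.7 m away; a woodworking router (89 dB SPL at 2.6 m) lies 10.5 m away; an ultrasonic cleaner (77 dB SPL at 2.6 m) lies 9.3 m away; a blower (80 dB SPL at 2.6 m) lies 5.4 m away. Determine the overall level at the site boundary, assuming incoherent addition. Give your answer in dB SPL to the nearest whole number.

Propagate each source to the receiver with L = L_ref − 20·log₁₀(r/r_ref), then add intensities.
packaged HVAC unit: 77 − 20·log₁₀(20.7/2.6) = 77 − 18.02 = 58.98 dB SPL.
woodworking router: 89 − 20·log₁₀(10.5/2.6) = 89 − 12.12 = 76.88 dB SPL.
ultrasonic cleaner: 77 − 20·log₁₀(9.3/2.6) = 77 − 11.07 = 65.93 dB SPL.
blower: 80 − 20·log₁₀(5.4/2.6) = 80 − 6.35 = 73.65 dB SPL.
Σ 10^(L/10) = 7.659e+07 → L_total = 10·log₁₀(7.659e+07) = 78.84 dB SPL.

79 dB SPL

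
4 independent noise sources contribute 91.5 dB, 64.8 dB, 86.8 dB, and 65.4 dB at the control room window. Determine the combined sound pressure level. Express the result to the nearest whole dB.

93 dB

Incoherent sources combine by intensity addition: L_total = 10·log₁₀(Σ 10^(L_i/10)).
Σ 10^(L/10) = 10^(91.5/10) + 10^(64.8/10) + 10^(86.8/10) + 10^(65.4/10) = 1.898e+09.
L_total = 10·log₁₀(1.898e+09) = 92.78 dB.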